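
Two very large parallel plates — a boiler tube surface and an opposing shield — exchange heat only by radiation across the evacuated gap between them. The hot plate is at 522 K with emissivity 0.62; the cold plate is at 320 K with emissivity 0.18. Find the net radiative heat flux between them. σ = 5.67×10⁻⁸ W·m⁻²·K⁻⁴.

For two infinite grey parallel plates, q = σ(T₁⁴ − T₂⁴)/(1/ε₁ + 1/ε₂ − 1).
T₁⁴ − T₂⁴ = 7.425×10¹⁰ − 1.049×10¹⁰ = 6.376×10¹⁰ K⁴.
1/ε₁ + 1/ε₂ − 1 = 1.613 + 5.556 − 1 = 6.168.
q = 5.67×10⁻⁸ × 6.376×10¹⁰ / 6.168.

q ≈ 586 W/m²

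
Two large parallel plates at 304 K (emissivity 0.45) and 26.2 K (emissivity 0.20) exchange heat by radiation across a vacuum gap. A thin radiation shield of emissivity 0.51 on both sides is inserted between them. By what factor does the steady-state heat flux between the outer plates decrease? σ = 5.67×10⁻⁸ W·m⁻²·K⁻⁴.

Without shield: q₀ = σΔ(T⁴)/(1/ε₁+1/ε₂−1) with denominator 6.222.
With shield the two gaps are in series; the resistances add: (1/ε₁+1/ε_s−1)+(1/ε_s+1/ε₂−1) = 3.183+5.961 = 9.144.
Heat-flux ratio q₀/q = 9.144/6.222.

factor ≈ 1.47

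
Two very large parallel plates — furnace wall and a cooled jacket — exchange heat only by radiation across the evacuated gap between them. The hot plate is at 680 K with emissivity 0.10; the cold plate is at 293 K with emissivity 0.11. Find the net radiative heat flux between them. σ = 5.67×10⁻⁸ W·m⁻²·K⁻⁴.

For two infinite grey parallel plates, q = σ(T₁⁴ − T₂⁴)/(1/ε₁ + 1/ε₂ − 1).
T₁⁴ − T₂⁴ = 2.138×10¹¹ − 7.370×10⁹ = 2.064×10¹¹ K⁴.
1/ε₁ + 1/ε₂ − 1 = 10.00 + 9.091 − 1 = 18.09.
q = 5.67×10⁻⁸ × 2.064×10¹¹ / 18.09.

q ≈ 647 W/m²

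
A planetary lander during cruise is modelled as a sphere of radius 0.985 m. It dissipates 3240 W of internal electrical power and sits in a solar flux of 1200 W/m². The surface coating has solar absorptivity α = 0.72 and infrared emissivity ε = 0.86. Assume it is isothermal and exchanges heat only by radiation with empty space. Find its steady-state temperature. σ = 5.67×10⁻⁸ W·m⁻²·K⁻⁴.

At steady state, absorbed solar power + internal power = radiated power.
Absorbed: α·S·A_cross = 0.72·1200·3.048 = 2634 W (cross-section πr²).
Total input = 2634 + 3240 = 5874 W.
Radiated: εσ·A_surf·T⁴ with A_surf = 4πr² = 12.19 m².
T⁴ = 5874/(0.86·5.67×10⁻⁸·12.19) = 9.879×10⁹ K⁴.

T ≈ 315 K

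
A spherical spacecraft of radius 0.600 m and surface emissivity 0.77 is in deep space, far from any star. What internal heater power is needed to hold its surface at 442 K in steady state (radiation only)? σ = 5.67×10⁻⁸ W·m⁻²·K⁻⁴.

P = εσ·4πr²·T⁴.
4πr² = 4.524 m²; T⁴ = 3.817×10¹⁰ K⁴.
P = 0.77·5.67×10⁻⁸·4.524·3.817×10¹⁰.

P ≈ 7540 W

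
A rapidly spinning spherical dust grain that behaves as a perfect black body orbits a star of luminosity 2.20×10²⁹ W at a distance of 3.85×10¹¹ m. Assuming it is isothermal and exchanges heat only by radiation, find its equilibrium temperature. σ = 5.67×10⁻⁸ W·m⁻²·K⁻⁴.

First find the stellar flux at distance d: S = L/(4πd²) = 2.20×10²⁹/(4π·(3.85×10¹¹)²) = 1.181×10⁵ W/m².
For an isothermal sphere, absorbed (1−a)S·πr² = emitted σ·4πr²·T⁴, so T⁴ = (1−a)S/(4σ).
T⁴ = 1.00·1.181×10⁵/(4·5.67×10⁻⁸) = 5.208×10¹¹ K⁴.

T ≈ 849 K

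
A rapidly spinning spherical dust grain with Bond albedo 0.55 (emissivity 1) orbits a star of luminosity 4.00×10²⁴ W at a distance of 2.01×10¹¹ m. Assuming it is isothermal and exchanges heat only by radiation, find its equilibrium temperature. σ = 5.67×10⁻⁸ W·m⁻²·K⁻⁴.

First find the stellar flux at distance d: S = L/(4πd²) = 4.00×10²⁴/(4π·(2.01×10¹¹)²) = 7.879 W/m².
For an isothermal sphere, absorbed (1−a)S·πr² = emitted σ·4πr²·T⁴, so T⁴ = (1−a)S/(4σ).
T⁴ = 0.450·7.879/(4·5.67×10⁻⁸) = 1.563×10⁷ K⁴.

T ≈ 62.9 K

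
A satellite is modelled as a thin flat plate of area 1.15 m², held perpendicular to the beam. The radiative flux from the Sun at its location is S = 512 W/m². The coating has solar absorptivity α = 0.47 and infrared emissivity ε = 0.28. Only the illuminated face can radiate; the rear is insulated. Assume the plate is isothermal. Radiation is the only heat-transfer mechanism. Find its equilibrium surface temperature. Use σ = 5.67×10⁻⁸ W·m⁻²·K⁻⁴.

T ≈ 351 K

At equilibrium, absorbed power = emitted power.
Absorbing cross-section = A = 1.150 m²; emitting surface = A = 1.150 m² (ratio 1).
αS·A_cross = εσ·A_surf·T⁴  ⇒  T⁴ = αS/(ε·1σ).
T⁴ = 0.470·512/(0.28·1·5.67×10⁻⁸) = 1.516×10¹⁰ K⁴.
T = (1.516×10¹⁰)^(1/4).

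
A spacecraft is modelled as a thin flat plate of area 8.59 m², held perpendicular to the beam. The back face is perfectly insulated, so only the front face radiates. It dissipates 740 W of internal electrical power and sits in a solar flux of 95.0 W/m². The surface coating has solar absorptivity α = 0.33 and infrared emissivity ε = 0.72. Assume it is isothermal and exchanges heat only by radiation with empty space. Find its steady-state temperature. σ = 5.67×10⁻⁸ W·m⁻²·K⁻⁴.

At steady state, absorbed solar power + internal power = radiated power.
Absorbed: α·S·A_cross = 0.33·95.0·8.590 = 269.3 W (cross-section A).
Total input = 269.3 + 740 = 1009 W.
Radiated: εσ·A_surf·T⁴ with A_surf = A = 8.590 m².
T⁴ = 1009/(0.72·5.67×10⁻⁸·8.590) = 2.878×10⁹ K⁴.

T ≈ 232 K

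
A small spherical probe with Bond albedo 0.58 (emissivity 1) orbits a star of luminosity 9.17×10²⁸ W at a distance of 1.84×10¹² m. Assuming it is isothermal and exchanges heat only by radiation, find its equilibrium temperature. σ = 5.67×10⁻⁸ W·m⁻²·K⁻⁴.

First find the stellar flux at distance d: S = L/(4πd²) = 9.17×10²⁸/(4π·(1.84×10¹²)²) = 2155 W/m².
For an isothermal sphere, absorbed (1−a)S·πr² = emitted σ·4πr²·T⁴, so T⁴ = (1−a)S/(4σ).
T⁴ = 0.420·2155/(4·5.67×10⁻⁸) = 3.991×10⁹ K⁴.

T ≈ 251 K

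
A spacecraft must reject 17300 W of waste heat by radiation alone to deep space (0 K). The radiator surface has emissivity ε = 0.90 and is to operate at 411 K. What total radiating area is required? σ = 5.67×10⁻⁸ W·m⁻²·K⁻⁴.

P = εσA T⁴ ⇒ A = P/(εσT⁴).
T⁴ = 2.853×10¹⁰ K⁴.
A = 17300/(0.90 × 5.67×10⁻⁸ × 2.853×10¹⁰).

A ≈ 11.9 m²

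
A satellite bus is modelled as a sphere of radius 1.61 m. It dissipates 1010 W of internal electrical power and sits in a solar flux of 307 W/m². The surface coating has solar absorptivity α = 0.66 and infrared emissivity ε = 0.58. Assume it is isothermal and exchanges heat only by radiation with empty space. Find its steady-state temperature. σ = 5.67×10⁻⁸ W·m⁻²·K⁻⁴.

T ≈ 223 K

At steady state, absorbed solar power + internal power = radiated power.
Absorbed: α·S·A_cross = 0.66·307·8.143 = 1650 W (cross-section πr²).
Total input = 1650 + 1010 = 2660 W.
Radiated: εσ·A_surf·T⁴ with A_surf = 4πr² = 32.57 m².
T⁴ = 2660/(0.58·5.67×10⁻⁸·32.57) = 2.483×10⁹ K⁴.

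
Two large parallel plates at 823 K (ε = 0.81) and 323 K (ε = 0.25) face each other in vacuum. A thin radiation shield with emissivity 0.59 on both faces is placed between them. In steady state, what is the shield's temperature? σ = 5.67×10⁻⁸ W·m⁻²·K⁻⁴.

In steady state the net flux on the hot side equals that on the cold side.
σ(T₁⁴−T_s⁴)/D₁ = σ(T_s⁴−T₂⁴)/D₂, with D₁ = 1/ε₁+1/ε_s−1 = 1.929, D₂ = 1/ε_s+1/ε₂−1 = 4.695.
Solve for T_s⁴: T_s⁴ = (D₂·T₁⁴ + D₁·T₂⁴)/(D₁+D₂) = 3.283×10¹¹ K⁴.

T_s ≈ 757 K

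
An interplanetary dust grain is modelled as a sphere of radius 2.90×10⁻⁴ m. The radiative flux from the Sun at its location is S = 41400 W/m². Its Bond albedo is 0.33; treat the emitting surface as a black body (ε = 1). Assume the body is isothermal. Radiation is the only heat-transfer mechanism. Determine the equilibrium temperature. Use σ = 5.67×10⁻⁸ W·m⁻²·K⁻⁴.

T ≈ 591 K

At equilibrium, absorbed power = emitted power.
Absorbing cross-section = πr² = 2.642×10⁻⁷ m²; emitting surface = 4πr² = 1.057×10⁻⁶ m² (ratio 4).
(1−a)S·A_cross = εσ·A_surf·T⁴  ⇒  T⁴ = (1−a)S/(4σ).
T⁴ = 0.670·41400/(4·5.67×10⁻⁸) = 1.223×10¹¹ K⁴.
T = (1.223×10¹¹)^(1/4).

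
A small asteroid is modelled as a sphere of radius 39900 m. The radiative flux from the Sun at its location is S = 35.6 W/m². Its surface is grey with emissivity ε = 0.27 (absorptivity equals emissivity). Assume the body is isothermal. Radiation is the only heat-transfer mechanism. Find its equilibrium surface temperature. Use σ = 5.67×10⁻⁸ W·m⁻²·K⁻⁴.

At equilibrium, absorbed power = emitted power.
Absorbing cross-section = πr² = 5.001×10⁹ m²; emitting surface = 4πr² = 2.001×10¹⁰ m² (ratio 4).
εS·A_cross = εσ·A_surf·T⁴  ⇒  T⁴ = S/(4σ)   (ε cancels).
T⁴ = 35.6/(4·5.67×10⁻⁸) = 1.570×10⁸ K⁴.
T = (1.570×10⁸)^(1/4).

T ≈ 112 K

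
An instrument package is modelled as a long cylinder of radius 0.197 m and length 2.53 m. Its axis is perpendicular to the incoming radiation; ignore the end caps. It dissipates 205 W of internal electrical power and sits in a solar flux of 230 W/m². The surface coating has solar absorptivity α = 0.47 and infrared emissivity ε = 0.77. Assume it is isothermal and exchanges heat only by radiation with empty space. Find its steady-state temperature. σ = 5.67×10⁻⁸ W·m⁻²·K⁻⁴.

At steady state, absorbed solar power + internal power = radiated power.
Absorbed: α·S·A_cross = 0.47·230·0.9968 = 107.8 W (cross-section 2rL).
Total input = 107.8 + 205 = 312.8 W.
Radiated: εσ·A_surf·T⁴ with A_surf = 2πrL = 3.132 m².
T⁴ = 312.8/(0.77·5.67×10⁻⁸·3.132) = 2.288×10⁹ K⁴.

T ≈ 219 K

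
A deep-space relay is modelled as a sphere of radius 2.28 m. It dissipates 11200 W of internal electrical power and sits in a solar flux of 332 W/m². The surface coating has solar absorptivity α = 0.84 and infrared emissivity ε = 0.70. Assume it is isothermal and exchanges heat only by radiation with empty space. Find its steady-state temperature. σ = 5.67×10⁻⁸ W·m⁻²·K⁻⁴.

At steady state, absorbed solar power + internal power = radiated power.
Absorbed: α·S·A_cross = 0.84·332·16.33 = 4554 W (cross-section πr²).
Total input = 4554 + 11200 = 15750 W.
Radiated: εσ·A_surf·T⁴ with A_surf = 4πr² = 65.33 m².
T⁴ = 15750/(0.70·5.67×10⁻⁸·65.33) = 6.076×10⁹ K⁴.

T ≈ 279 K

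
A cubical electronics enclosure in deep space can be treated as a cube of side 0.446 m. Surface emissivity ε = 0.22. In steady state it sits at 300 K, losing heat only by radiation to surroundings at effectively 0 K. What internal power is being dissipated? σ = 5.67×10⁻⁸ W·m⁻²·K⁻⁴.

Steady state: P = εσA T⁴.
A = 6L² = 1.193 m²; T⁴ = (300)⁴ = 8.100×10⁹ K⁴.
P = 0.22 × 5.67×10⁻⁸ × 1.193 × 8.100×10⁹.

P ≈ 121 W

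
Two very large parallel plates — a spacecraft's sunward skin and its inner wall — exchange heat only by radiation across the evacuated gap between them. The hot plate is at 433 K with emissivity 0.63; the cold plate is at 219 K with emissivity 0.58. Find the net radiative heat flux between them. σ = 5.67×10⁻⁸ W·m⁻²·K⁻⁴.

For two infinite grey parallel plates, q = σ(T₁⁴ − T₂⁴)/(1/ε₁ + 1/ε₂ − 1).
T₁⁴ − T₂⁴ = 3.515×10¹⁰ − 2.300×10⁹ = 3.285×10¹⁰ K⁴.
1/ε₁ + 1/ε₂ − 1 = 1.587 + 1.724 − 1 = 2.311.
q = 5.67×10⁻⁸ × 3.285×10¹⁰ / 2.311.

q ≈ 806 W/m²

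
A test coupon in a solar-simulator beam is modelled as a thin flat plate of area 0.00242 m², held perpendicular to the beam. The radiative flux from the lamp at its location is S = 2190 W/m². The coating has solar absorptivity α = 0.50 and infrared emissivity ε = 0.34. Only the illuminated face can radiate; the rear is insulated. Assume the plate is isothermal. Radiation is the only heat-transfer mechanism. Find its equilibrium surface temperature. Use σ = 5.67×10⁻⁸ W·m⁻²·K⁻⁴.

T ≈ 488 K

At equilibrium, absorbed power = emitted power.
Absorbing cross-section = A = 0.002420 m²; emitting surface = A = 0.002420 m² (ratio 1).
αS·A_cross = εσ·A_surf·T⁴  ⇒  T⁴ = αS/(ε·1σ).
T⁴ = 0.500·2190/(0.34·1·5.67×10⁻⁸) = 5.680×10¹⁰ K⁴.
T = (5.680×10¹⁰)^(1/4).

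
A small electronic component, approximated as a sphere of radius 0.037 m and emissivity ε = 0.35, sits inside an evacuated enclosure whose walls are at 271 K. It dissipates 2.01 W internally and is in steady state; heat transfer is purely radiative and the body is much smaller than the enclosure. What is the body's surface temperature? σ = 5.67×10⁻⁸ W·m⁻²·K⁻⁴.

For a small grey body in a large enclosure, net radiated power = εσA(T⁴ − T_w⁴).
Steady state: P = εσA(T⁴ − T_w⁴) with A = 4πr² = 0.01720 m².
T⁴ = P/(εσA) + T_w⁴ = 2.01/(0.35·5.67×10⁻⁸·0.01720) + (271)⁴
    = 5.888×10⁹ + 5.394×10⁹ = 1.128×10¹⁰ K⁴.

T ≈ 326 K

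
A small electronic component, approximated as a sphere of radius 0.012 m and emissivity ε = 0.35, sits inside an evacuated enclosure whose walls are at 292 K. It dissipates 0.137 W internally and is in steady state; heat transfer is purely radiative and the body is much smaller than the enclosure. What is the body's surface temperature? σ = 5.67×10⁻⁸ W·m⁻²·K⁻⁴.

T ≈ 324 K

For a small grey body in a large enclosure, net radiated power = εσA(T⁴ − T_w⁴).
Steady state: P = εσA(T⁴ − T_w⁴) with A = 4πr² = 0.001810 m².
T⁴ = P/(εσA) + T_w⁴ = 0.137/(0.35·5.67×10⁻⁸·0.001810) + (292)⁴
    = 3.815×10⁹ + 7.270×10⁹ = 1.108×10¹⁰ K⁴.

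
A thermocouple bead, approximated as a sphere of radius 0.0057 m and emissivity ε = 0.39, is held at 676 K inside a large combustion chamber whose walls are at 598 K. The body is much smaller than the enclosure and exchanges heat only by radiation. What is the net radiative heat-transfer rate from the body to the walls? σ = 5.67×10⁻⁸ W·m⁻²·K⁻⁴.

For a small grey body in a large enclosure: P_net = εσA(T_body⁴ − T_wall⁴).
A = 4πr² = 4.083×10⁻⁴ m²; T_body⁴ − T_wall⁴ = 2.088×10¹¹ − 1.279×10¹¹ = 8.095×10¹⁰ K⁴.
|P_net| = 0.39·5.67×10⁻⁸·4.083×10⁻⁴·8.095×10¹⁰.

P_net ≈ 0.731 W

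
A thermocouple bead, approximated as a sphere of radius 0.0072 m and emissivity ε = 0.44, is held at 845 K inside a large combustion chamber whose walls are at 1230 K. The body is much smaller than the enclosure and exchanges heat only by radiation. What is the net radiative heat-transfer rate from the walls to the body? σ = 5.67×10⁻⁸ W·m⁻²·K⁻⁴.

For a small grey body in a large enclosure: P_net = εσA(T_body⁴ − T_wall⁴).
A = 4πr² = 6.514×10⁻⁴ m²; T_body⁴ − T_wall⁴ = 5.098×10¹¹ − 2.289×10¹² = -1.779×10¹² K⁴.
|P_net| = 0.44·5.67×10⁻⁸·6.514×10⁻⁴·1.779×10¹².

P_net ≈ 28.9 W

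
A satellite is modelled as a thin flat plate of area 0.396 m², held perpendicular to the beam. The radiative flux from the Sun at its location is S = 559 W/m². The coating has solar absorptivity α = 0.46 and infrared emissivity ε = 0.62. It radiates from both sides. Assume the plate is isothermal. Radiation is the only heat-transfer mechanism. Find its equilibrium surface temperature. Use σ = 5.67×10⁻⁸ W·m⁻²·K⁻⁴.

T ≈ 246 K

At equilibrium, absorbed power = emitted power.
Absorbing cross-section = A = 0.3960 m²; emitting surface = 2A = 0.7920 m² (ratio 2).
αS·A_cross = εσ·A_surf·T⁴  ⇒  T⁴ = αS/(ε·2σ).
T⁴ = 0.460·559/(0.62·2·5.67×10⁻⁸) = 3.657×10⁹ K⁴.
T = (3.657×10⁹)^(1/4).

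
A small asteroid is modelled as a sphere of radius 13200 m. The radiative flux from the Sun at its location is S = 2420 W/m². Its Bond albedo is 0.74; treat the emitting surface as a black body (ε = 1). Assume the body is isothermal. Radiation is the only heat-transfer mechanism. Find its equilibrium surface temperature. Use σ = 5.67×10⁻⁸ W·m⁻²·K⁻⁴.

T ≈ 230 K

At equilibrium, absorbed power = emitted power.
Absorbing cross-section = πr² = 5.474×10⁸ m²; emitting surface = 4πr² = 2.190×10⁹ m² (ratio 4).
(1−a)S·A_cross = εσ·A_surf·T⁴  ⇒  T⁴ = (1−a)S/(4σ).
T⁴ = 0.260·2420/(4·5.67×10⁻⁸) = 2.774×10⁹ K⁴.
T = (2.774×10⁹)^(1/4).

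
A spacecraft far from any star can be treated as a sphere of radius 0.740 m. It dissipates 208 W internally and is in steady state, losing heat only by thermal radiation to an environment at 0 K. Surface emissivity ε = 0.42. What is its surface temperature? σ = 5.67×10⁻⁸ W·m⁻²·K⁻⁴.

Steady state: internal power = radiated power, P = εσA T⁴.
Radiating area A = 4πr² = 6.881 m².
T⁴ = P/(εσA) = 208/(0.42·5.67×10⁻⁸·6.881) = 1.269×10⁹ K⁴.
T = (1.269×10⁹)^(1/4).

T ≈ 189 K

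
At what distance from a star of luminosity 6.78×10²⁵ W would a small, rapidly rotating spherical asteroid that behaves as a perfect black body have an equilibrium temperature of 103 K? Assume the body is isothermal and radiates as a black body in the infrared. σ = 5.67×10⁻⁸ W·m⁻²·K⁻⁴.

d ≈ 4.60×10¹¹ m

For an isothermal black-emitting sphere, (1−a)S·πr² = σ·4πr²·T⁴ ⇒ S = 4σT⁴/(1−a).
S = 4·5.67×10⁻⁸·(103)⁴/1.00 = 25.53 W/m².
Flux falls as S = L/(4πd²), so d = √(L/(4πS)) = √(6.78×10²⁵/(4π·25.53)).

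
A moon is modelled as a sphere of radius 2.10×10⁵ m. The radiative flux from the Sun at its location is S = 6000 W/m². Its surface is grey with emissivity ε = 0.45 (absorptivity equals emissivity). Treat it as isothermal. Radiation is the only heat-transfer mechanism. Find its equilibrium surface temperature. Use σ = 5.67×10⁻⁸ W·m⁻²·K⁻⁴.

At equilibrium, absorbed power = emitted power.
Absorbing cross-section = πr² = 1.385×10¹¹ m²; emitting surface = 4πr² = 5.542×10¹¹ m² (ratio 4).
εS·A_cross = εσ·A_surf·T⁴  ⇒  T⁴ = S/(4σ)   (ε cancels).
T⁴ = 6000/(4·5.67×10⁻⁸) = 2.646×10¹⁰ K⁴.
T = (2.646×10¹⁰)^(1/4).

T ≈ 403 K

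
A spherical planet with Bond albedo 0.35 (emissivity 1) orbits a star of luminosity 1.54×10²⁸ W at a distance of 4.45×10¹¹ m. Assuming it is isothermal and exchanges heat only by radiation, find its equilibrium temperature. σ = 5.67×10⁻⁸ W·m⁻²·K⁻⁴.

T ≈ 365 K

First find the stellar flux at distance d: S = L/(4πd²) = 1.54×10²⁸/(4π·(4.45×10¹¹)²) = 6189 W/m².
For an isothermal sphere, absorbed (1−a)S·πr² = emitted σ·4πr²·T⁴, so T⁴ = (1−a)S/(4σ).
T⁴ = 0.650·6189/(4·5.67×10⁻⁸) = 1.774×10¹⁰ K⁴.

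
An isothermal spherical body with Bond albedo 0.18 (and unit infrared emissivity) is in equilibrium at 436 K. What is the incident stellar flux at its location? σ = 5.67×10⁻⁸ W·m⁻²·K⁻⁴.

(1−a)S·πr² = σ·4πr²·T⁴ ⇒ S = 4σT⁴/(1−a).
S = 4·5.67×10⁻⁸·3.614×10¹⁰/0.820.

S ≈ 9990 W/m²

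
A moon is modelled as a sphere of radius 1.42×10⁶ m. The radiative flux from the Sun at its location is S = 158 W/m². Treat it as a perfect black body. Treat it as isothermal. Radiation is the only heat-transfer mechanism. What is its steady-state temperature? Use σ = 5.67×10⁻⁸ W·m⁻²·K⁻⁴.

At equilibrium, absorbed power = emitted power.
Absorbing cross-section = πr² = 6.335×10¹² m²; emitting surface = 4πr² = 2.534×10¹³ m² (ratio 4).
S·A_cross = εσ·A_surf·T⁴  ⇒  T⁴ = S/(4σ).
T⁴ = 1.00·158/(4·5.67×10⁻⁸) = 6.966×10⁸ K⁴.
T = (6.966×10⁸)^(1/4).

T ≈ 162 K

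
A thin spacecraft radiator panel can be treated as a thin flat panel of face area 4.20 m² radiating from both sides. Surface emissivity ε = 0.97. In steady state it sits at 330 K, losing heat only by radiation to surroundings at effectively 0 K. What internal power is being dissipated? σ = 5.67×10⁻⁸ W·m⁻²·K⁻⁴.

P ≈ 5480 W

Steady state: P = εσA T⁴.
A = 2·4.20 = 8.400 m²; T⁴ = (330)⁴ = 1.186×10¹⁰ K⁴.
P = 0.97 × 5.67×10⁻⁸ × 8.400 × 1.186×10¹⁰.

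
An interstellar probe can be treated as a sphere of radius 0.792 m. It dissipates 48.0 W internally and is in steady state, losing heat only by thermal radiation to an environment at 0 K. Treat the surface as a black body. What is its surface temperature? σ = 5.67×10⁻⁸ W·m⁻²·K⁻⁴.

T ≈ 102 K

Steady state: internal power = radiated power, P = εσA T⁴.
Radiating area A = 4πr² = 7.882 m².
T⁴ = P/(εσA) = 48.0/(1.0·5.67×10⁻⁸·7.882) = 1.074×10⁸ K⁴.
T = (1.074×10⁸)^(1/4).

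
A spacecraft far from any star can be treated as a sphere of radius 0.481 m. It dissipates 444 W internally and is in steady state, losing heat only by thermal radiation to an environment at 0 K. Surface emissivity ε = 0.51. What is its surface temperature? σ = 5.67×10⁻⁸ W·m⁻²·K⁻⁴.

Steady state: internal power = radiated power, P = εσA T⁴.
Radiating area A = 4πr² = 2.907 m².
T⁴ = P/(εσA) = 444/(0.51·5.67×10⁻⁸·2.907) = 5.281×10⁹ K⁴.
T = (5.281×10⁹)^(1/4).

T ≈ 270 K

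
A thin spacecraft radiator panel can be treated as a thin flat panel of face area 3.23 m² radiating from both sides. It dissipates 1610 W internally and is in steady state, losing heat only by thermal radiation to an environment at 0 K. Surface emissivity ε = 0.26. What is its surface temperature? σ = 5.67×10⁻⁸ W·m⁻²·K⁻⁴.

T ≈ 361 K

Steady state: internal power = radiated power, P = εσA T⁴.
Radiating area A = 2·3.23 = 6.460 m².
T⁴ = P/(εσA) = 1610/(0.26·5.67×10⁻⁸·6.460) = 1.691×10¹⁰ K⁴.
T = (1.691×10¹⁰)^(1/4).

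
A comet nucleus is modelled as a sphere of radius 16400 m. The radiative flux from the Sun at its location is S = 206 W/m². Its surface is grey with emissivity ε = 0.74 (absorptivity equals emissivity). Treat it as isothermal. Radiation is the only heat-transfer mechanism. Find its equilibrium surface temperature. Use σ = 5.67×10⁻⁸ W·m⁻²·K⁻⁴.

At equilibrium, absorbed power = emitted power.
Absorbing cross-section = πr² = 8.450×10⁸ m²; emitting surface = 4πr² = 3.380×10⁹ m² (ratio 4).
εS·A_cross = εσ·A_surf·T⁴  ⇒  T⁴ = S/(4σ)   (ε cancels).
T⁴ = 206/(4·5.67×10⁻⁸) = 9.083×10⁸ K⁴.
T = (9.083×10⁸)^(1/4).

T ≈ 174 K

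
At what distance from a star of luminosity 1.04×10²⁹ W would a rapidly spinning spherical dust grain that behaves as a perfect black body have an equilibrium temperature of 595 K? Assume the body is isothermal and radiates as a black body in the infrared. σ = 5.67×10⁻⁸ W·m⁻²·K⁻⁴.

d ≈ 5.40×10¹¹ m

For an isothermal black-emitting sphere, (1−a)S·πr² = σ·4πr²·T⁴ ⇒ S = 4σT⁴/(1−a).
S = 4·5.67×10⁻⁸·(595)⁴/1.00 = 28430 W/m².
Flux falls as S = L/(4πd²), so d = √(L/(4πS)) = √(1.04×10²⁹/(4π·28430)).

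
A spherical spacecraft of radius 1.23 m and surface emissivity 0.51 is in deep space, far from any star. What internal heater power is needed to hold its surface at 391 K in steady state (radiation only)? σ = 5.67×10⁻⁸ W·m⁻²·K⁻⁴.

P = εσ·4πr²·T⁴.
4πr² = 19.01 m²; T⁴ = 2.337×10¹⁰ K⁴.
P = 0.51·5.67×10⁻⁸·19.01·2.337×10¹⁰.

P ≈ 12800 W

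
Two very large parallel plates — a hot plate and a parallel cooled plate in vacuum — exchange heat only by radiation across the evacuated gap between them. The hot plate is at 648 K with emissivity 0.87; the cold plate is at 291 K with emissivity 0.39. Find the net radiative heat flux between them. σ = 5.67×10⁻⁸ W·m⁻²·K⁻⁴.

For two infinite grey parallel plates, q = σ(T₁⁴ − T₂⁴)/(1/ε₁ + 1/ε₂ − 1).
T₁⁴ − T₂⁴ = 1.763×10¹¹ − 7.171×10⁹ = 1.691×10¹¹ K⁴.
1/ε₁ + 1/ε₂ − 1 = 1.149 + 2.564 − 1 = 2.714.
q = 5.67×10⁻⁸ × 1.691×10¹¹ / 2.714.

q ≈ 3530 W/m²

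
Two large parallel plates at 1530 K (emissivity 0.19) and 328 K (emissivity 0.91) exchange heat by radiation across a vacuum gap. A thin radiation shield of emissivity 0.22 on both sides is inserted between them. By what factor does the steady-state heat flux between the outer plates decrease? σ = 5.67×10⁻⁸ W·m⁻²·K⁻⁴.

Without shield: q₀ = σΔ(T⁴)/(1/ε₁+1/ε₂−1) with denominator 5.362.
With shield the two gaps are in series; the resistances add: (1/ε₁+1/ε_s−1)+(1/ε_s+1/ε₂−1) = 8.809+4.644 = 13.45.
Heat-flux ratio q₀/q = 13.45/5.362.

factor ≈ 2.51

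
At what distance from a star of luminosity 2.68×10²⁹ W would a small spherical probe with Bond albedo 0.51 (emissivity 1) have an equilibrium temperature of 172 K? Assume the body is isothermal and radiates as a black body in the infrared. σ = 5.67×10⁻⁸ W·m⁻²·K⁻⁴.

d ≈ 7.26×10¹² m

For an isothermal black-emitting sphere, (1−a)S·πr² = σ·4πr²·T⁴ ⇒ S = 4σT⁴/(1−a).
S = 4·5.67×10⁻⁸·(172)⁴/0.490 = 405.1 W/m².
Flux falls as S = L/(4πd²), so d = √(L/(4πS)) = √(2.68×10²⁹/(4π·405.1)).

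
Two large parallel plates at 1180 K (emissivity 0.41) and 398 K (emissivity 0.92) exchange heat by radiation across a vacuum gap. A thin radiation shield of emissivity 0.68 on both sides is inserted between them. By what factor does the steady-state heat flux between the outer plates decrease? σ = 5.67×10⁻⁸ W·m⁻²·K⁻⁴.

factor ≈ 1.77

Without shield: q₀ = σΔ(T⁴)/(1/ε₁+1/ε₂−1) with denominator 2.526.
With shield the two gaps are in series; the resistances add: (1/ε₁+1/ε_s−1)+(1/ε_s+1/ε₂−1) = 2.910+1.558 = 4.467.
Heat-flux ratio q₀/q = 4.467/2.526.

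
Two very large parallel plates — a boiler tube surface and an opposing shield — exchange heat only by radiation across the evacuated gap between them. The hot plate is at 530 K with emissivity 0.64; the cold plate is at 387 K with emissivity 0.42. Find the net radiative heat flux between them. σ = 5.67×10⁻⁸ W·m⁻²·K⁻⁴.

q ≈ 1090 W/m²

For two infinite grey parallel plates, q = σ(T₁⁴ − T₂⁴)/(1/ε₁ + 1/ε₂ − 1).
T₁⁴ − T₂⁴ = 7.890×10¹⁰ − 2.243×10¹⁰ = 5.647×10¹⁰ K⁴.
1/ε₁ + 1/ε₂ − 1 = 1.562 + 2.381 − 1 = 2.943.
q = 5.67×10⁻⁸ × 5.647×10¹⁰ / 2.943.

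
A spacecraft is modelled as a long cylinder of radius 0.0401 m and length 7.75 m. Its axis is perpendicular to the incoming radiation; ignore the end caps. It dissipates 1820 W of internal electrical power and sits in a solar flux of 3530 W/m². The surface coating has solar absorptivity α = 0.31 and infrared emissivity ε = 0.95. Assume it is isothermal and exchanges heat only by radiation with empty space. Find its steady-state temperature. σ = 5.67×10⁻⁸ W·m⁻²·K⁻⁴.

T ≈ 393 K

At steady state, absorbed solar power + internal power = radiated power.
Absorbed: α·S·A_cross = 0.31·3530·0.6215 = 680.2 W (cross-section 2rL).
Total input = 680.2 + 1820 = 2500 W.
Radiated: εσ·A_surf·T⁴ with A_surf = 2πrL = 1.953 m².
T⁴ = 2500/(0.95·5.67×10⁻⁸·1.953) = 2.377×10¹⁰ K⁴.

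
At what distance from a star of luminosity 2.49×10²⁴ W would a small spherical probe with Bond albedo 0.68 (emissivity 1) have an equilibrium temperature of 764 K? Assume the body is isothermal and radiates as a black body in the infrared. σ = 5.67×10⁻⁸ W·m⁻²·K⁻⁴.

d ≈ 9.06×10⁸ m

For an isothermal black-emitting sphere, (1−a)S·πr² = σ·4πr²·T⁴ ⇒ S = 4σT⁴/(1−a).
S = 4·5.67×10⁻⁸·(764)⁴/0.320 = 2.415×10⁵ W/m².
Flux falls as S = L/(4πd²), so d = √(L/(4πS)) = √(2.49×10²⁴/(4π·2.415×10⁵)).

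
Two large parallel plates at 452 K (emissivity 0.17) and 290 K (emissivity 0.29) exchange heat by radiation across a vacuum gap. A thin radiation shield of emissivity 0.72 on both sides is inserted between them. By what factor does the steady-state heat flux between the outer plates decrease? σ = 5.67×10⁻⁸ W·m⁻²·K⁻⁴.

factor ≈ 1.21

Without shield: q₀ = σΔ(T⁴)/(1/ε₁+1/ε₂−1) with denominator 8.331.
With shield the two gaps are in series; the resistances add: (1/ε₁+1/ε_s−1)+(1/ε_s+1/ε₂−1) = 6.271+3.837 = 10.11.
Heat-flux ratio q₀/q = 10.11/8.331.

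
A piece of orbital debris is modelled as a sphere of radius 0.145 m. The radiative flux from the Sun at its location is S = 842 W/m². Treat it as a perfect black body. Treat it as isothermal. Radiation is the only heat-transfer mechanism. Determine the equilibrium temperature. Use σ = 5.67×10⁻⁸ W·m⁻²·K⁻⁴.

At equilibrium, absorbed power = emitted power.
Absorbing cross-section = πr² = 0.06605 m²; emitting surface = 4πr² = 0.2642 m² (ratio 4).
S·A_cross = εσ·A_surf·T⁴  ⇒  T⁴ = S/(4σ).
T⁴ = 1.00·842/(4·5.67×10⁻⁸) = 3.713×10⁹ K⁴.
T = (3.713×10⁹)^(1/4).

T ≈ 247 K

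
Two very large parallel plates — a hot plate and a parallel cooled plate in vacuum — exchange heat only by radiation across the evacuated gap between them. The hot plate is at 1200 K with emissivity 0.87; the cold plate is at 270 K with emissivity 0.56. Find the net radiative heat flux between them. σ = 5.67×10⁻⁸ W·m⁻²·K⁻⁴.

q ≈ 60600 W/m²

For two infinite grey parallel plates, q = σ(T₁⁴ − T₂⁴)/(1/ε₁ + 1/ε₂ − 1).
T₁⁴ − T₂⁴ = 2.074×10¹² − 5.314×10⁹ = 2.068×10¹² K⁴.
1/ε₁ + 1/ε₂ − 1 = 1.149 + 1.786 − 1 = 1.935.
q = 5.67×10⁻⁸ × 2.068×10¹² / 1.935.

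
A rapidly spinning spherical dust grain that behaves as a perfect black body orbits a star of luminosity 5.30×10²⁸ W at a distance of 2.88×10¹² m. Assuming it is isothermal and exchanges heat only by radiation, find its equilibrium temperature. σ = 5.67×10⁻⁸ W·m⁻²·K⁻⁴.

T ≈ 218 K

First find the stellar flux at distance d: S = L/(4πd²) = 5.30×10²⁸/(4π·(2.88×10¹²)²) = 508.5 W/m².
For an isothermal sphere, absorbed (1−a)S·πr² = emitted σ·4πr²·T⁴, so T⁴ = (1−a)S/(4σ).
T⁴ = 1.00·508.5/(4·5.67×10⁻⁸) = 2.242×10⁹ K⁴.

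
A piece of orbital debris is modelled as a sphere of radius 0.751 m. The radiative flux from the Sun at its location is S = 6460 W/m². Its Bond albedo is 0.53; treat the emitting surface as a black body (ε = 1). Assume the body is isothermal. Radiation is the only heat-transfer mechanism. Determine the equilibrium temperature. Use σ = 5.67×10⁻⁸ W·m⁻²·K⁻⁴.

T ≈ 340 K

At equilibrium, absorbed power = emitted power.
Absorbing cross-section = πr² = 1.772 m²; emitting surface = 4πr² = 7.087 m² (ratio 4).
(1−a)S·A_cross = εσ·A_surf·T⁴  ⇒  T⁴ = (1−a)S/(4σ).
T⁴ = 0.470·6460/(4·5.67×10⁻⁸) = 1.339×10¹⁰ K⁴.
T = (1.339×10¹⁰)^(1/4).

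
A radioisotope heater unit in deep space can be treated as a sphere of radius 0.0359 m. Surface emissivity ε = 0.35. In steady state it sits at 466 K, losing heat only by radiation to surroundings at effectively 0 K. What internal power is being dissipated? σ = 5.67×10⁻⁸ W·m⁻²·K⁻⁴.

Steady state: P = εσA T⁴.
A = 4πr² = 0.01620 m²; T⁴ = (466)⁴ = 4.716×10¹⁰ K⁴.
P = 0.35 × 5.67×10⁻⁸ × 0.01620 × 4.716×10¹⁰.

P ≈ 15.2 W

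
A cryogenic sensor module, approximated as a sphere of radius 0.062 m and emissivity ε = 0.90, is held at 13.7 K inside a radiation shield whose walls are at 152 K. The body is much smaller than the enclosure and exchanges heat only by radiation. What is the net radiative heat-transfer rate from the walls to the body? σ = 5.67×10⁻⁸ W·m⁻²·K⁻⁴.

For a small grey body in a large enclosure: P_net = εσA(T_body⁴ − T_wall⁴).
A = 4πr² = 0.04831 m²; T_body⁴ − T_wall⁴ = 35230 − 5.338×10⁸ = -5.338×10⁸ K⁴.
|P_net| = 0.90·5.67×10⁻⁸·0.04831·5.338×10⁸.

P_net ≈ 1.32 W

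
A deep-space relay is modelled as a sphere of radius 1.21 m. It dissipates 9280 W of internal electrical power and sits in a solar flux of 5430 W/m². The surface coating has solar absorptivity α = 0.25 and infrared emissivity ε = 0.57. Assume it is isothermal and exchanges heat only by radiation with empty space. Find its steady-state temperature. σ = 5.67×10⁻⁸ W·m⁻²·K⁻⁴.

T ≈ 402 K

At steady state, absorbed solar power + internal power = radiated power.
Absorbed: α·S·A_cross = 0.25·5430·4.600 = 6244 W (cross-section πr²).
Total input = 6244 + 9280 = 15520 W.
Radiated: εσ·A_surf·T⁴ with A_surf = 4πr² = 18.40 m².
T⁴ = 15520/(0.57·5.67×10⁻⁸·18.40) = 2.611×10¹⁰ K⁴.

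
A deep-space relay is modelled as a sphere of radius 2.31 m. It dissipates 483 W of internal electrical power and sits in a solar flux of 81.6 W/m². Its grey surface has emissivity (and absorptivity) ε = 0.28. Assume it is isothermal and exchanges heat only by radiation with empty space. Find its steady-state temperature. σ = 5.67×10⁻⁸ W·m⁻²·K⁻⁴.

At steady state, absorbed solar power + internal power = radiated power.
Absorbed: α·S·A_cross = 0.28·81.6·16.76 = 383.0 W (cross-section πr²).
Total input = 383.0 + 483 = 866.0 W.
Radiated: εσ·A_surf·T⁴ with A_surf = 4πr² = 67.06 m².
T⁴ = 866.0/(0.28·5.67×10⁻⁸·67.06) = 8.135×10⁸ K⁴.

T ≈ 169 K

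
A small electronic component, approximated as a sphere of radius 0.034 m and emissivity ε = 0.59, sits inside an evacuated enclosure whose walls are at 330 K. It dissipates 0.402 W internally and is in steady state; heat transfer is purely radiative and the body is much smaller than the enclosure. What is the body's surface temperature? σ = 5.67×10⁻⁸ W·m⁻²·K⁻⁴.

For a small grey body in a large enclosure, net radiated power = εσA(T⁴ − T_w⁴).
Steady state: P = εσA(T⁴ − T_w⁴) with A = 4πr² = 0.01453 m².
T⁴ = P/(εσA) + T_w⁴ = 0.402/(0.59·5.67×10⁻⁸·0.01453) + (330)⁴
    = 8.272×10⁸ + 1.186×10¹⁰ = 1.269×10¹⁰ K⁴.

T ≈ 336 K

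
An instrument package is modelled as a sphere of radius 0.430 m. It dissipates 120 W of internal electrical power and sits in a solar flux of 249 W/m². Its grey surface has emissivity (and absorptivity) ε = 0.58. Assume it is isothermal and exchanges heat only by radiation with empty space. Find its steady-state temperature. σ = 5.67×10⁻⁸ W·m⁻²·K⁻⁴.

At steady state, absorbed solar power + internal power = radiated power.
Absorbed: α·S·A_cross = 0.58·249·0.5809 = 83.89 W (cross-section πr²).
Total input = 83.89 + 120 = 203.9 W.
Radiated: εσ·A_surf·T⁴ with A_surf = 4πr² = 2.324 m².
T⁴ = 203.9/(0.58·5.67×10⁻⁸·2.324) = 2.668×10⁹ K⁴.

T ≈ 227 K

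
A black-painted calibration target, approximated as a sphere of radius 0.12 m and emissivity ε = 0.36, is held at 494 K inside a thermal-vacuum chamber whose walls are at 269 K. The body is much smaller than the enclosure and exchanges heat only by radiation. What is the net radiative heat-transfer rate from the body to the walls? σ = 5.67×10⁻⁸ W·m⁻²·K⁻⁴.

P_net ≈ 201 W

For a small grey body in a large enclosure: P_net = εσA(T_body⁴ − T_wall⁴).
A = 4πr² = 0.1810 m²; T_body⁴ − T_wall⁴ = 5.955×10¹⁰ − 5.236×10⁹ = 5.432×10¹⁰ K⁴.
|P_net| = 0.36·5.67×10⁻⁸·0.1810·5.432×10¹⁰.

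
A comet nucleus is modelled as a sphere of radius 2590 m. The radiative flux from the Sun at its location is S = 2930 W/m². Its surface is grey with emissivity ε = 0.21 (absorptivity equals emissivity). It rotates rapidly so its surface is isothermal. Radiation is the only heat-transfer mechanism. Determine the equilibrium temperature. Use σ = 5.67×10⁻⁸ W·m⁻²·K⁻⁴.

T ≈ 337 K

At equilibrium, absorbed power = emitted power.
Absorbing cross-section = πr² = 2.107×10⁷ m²; emitting surface = 4πr² = 8.430×10⁷ m² (ratio 4).
εS·A_cross = εσ·A_surf·T⁴  ⇒  T⁴ = S/(4σ)   (ε cancels).
T⁴ = 2930/(4·5.67×10⁻⁸) = 1.292×10¹⁰ K⁴.
T = (1.292×10¹⁰)^(1/4).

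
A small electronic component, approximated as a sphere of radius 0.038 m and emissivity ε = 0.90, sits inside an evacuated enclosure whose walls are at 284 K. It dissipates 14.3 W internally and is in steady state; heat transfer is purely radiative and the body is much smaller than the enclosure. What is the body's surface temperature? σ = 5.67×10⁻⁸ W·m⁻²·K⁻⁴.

For a small grey body in a large enclosure, net radiated power = εσA(T⁴ − T_w⁴).
Steady state: P = εσA(T⁴ − T_w⁴) with A = 4πr² = 0.01815 m².
T⁴ = P/(εσA) + T_w⁴ = 14.3/(0.90·5.67×10⁻⁸·0.01815) + (284)⁴
    = 1.544×10¹⁰ + 6.505×10⁹ = 2.195×10¹⁰ K⁴.

T ≈ 385 K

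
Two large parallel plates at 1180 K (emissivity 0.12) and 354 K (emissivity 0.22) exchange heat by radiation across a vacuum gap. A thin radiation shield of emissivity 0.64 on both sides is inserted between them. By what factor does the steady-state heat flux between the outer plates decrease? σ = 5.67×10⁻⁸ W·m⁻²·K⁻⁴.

Without shield: q₀ = σΔ(T⁴)/(1/ε₁+1/ε₂−1) with denominator 11.88.
With shield the two gaps are in series; the resistances add: (1/ε₁+1/ε_s−1)+(1/ε_s+1/ε₂−1) = 8.896+5.108 = 14.00.
Heat-flux ratio q₀/q = 14.00/11.88.

factor ≈ 1.18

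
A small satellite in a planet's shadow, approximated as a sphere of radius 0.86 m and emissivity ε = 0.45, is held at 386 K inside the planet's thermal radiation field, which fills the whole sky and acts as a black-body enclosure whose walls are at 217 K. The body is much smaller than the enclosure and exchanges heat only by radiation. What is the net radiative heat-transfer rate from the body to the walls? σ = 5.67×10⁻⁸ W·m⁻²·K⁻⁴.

P_net ≈ 4740 W

For a small grey body in a large enclosure: P_net = εσA(T_body⁴ − T_wall⁴).
A = 4πr² = 9.294 m²; T_body⁴ − T_wall⁴ = 2.220×10¹⁰ − 2.217×10⁹ = 1.998×10¹⁰ K⁴.
|P_net| = 0.45·5.67×10⁻⁸·9.294·1.998×10¹⁰.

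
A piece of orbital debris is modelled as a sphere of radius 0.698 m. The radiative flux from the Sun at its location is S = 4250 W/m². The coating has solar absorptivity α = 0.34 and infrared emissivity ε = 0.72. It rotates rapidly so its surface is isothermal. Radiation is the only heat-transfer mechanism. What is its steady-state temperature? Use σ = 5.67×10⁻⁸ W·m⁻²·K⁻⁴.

At equilibrium, absorbed power = emitted power.
Absorbing cross-section = πr² = 1.531 m²; emitting surface = 4πr² = 6.122 m² (ratio 4).
αS·A_cross = εσ·A_surf·T⁴  ⇒  T⁴ = αS/(ε·4σ).
T⁴ = 0.340·4250/(0.72·4·5.67×10⁻⁸) = 8.849×10⁹ K⁴.
T = (8.849×10⁹)^(1/4).

T ≈ 307 K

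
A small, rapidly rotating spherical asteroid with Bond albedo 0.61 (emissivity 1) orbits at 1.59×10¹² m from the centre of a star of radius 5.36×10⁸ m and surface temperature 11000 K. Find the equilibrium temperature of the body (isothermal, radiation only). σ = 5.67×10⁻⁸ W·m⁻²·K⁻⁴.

T ≈ 113 K

The star's surface emits σT_*⁴; at distance d the flux is S = σT_*⁴(R_*/d)².
S = 5.67×10⁻⁸·(11000)⁴·(5.36×10⁸/1.59×10¹²)² = 94.34 W/m².
For an isothermal sphere T⁴ = (1−a)S/(4σ) = 1.622×10⁸ K⁴.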